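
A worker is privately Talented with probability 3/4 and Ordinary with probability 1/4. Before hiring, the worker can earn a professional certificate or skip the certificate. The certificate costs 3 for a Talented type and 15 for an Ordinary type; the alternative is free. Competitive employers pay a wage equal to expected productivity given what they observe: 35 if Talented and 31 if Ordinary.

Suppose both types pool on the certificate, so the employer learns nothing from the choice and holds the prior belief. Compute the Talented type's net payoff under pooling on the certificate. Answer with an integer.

Pooled wage = 3/4·35 + 1/4·31 = 34.
Talented pays cost 3 for the certificate, so net payoff = 34 − 3 = 31.

31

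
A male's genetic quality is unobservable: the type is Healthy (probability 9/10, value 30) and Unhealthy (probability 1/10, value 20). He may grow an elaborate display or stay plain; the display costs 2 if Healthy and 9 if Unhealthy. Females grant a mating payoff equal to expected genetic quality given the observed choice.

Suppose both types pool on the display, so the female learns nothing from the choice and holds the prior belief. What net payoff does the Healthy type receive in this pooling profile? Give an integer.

Pooled mating payoff = 9/10·30 + 1/10·20 = 29.
Healthy pays cost 2 for the display, so net payoff = 29 − 2 = 27.

27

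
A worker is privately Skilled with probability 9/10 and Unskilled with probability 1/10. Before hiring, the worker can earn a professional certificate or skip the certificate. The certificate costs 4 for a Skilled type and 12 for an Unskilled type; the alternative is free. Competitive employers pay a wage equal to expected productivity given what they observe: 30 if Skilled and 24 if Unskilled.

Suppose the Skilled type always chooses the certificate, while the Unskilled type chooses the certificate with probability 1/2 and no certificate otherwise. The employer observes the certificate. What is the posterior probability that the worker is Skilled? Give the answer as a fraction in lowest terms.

P(the certificate) = (9/10)·1 + (1/10)·(1/2) = 19/20.
By Bayes' rule, P(Skilled | the certificate) = (9/10) / (19/20) = 18/19.

18/19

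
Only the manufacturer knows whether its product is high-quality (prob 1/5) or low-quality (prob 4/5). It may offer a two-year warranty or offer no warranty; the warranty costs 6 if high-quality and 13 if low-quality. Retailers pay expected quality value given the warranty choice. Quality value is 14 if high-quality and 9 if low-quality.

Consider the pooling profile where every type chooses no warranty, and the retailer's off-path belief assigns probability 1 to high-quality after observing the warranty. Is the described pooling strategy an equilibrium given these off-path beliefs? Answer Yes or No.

Yes

On path, the retailer holds the prior and pays 1/5·14 + 4/5·9 = 10. Off path (the warranty), believing high-quality, it pays 14.
high-quality: no warranty nets 10; the warranty nets 14 − 6 = 8. high-quality stays.
low-quality: no warranty nets 10; the warranty nets 14 − 13 = 1. low-quality stays.
No type deviates, so pooling is sustained.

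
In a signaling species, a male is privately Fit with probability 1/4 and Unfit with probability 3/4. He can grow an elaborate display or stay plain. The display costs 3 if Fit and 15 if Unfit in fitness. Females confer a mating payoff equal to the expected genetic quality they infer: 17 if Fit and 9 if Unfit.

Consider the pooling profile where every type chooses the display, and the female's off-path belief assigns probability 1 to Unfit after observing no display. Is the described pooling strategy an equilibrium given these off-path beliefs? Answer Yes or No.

On path, the female holds the prior and pays 1/4·17 + 3/4·9 = 11. Off path (no display), believing Unfit, it pays 9.
Fit: the display nets 11 − 3 = 8; no display nets 9. Fit would deviate.
Unfit: the display nets 11 − 15 = -4; no display nets 9. Unfit would deviate.
A type deviates, so pooling fails.

No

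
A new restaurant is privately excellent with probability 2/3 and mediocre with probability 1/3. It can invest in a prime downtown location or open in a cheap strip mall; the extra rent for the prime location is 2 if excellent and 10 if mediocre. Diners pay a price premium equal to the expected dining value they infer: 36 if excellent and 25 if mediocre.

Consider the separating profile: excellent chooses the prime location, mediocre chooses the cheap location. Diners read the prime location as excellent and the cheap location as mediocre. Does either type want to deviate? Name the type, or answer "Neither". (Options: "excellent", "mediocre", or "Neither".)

mediocre

The prime location pays 36; the cheap location pays 25.
excellent: assigned the prime location, nets 36 − 2 = 34; deviating to the cheap location nets 25.
mediocre: assigned the cheap location, nets 25; deviating to the prime location nets 36 − 10 = 26.
The mediocre type gains 1 by deviating.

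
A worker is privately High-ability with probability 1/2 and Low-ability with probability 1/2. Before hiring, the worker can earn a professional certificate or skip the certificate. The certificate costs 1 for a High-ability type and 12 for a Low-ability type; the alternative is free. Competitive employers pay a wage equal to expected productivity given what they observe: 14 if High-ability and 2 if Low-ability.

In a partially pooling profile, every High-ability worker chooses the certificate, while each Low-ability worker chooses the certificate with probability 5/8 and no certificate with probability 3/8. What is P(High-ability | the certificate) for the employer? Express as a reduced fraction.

8/13

P(the certificate) = (1/2)·1 + (1/2)·(5/8) = 13/16.
By Bayes' rule, P(High-ability | the certificate) = (1/2) / (13/16) = 8/13.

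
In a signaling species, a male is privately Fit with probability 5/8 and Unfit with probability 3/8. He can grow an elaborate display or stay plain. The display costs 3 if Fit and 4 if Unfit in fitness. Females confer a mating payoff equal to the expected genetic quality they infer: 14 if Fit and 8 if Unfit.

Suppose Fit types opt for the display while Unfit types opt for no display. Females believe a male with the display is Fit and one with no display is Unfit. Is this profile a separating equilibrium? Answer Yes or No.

No

Under these beliefs, the display earns mating payoff 14 and no display earns mating payoff 8.
Fit: the display nets 14 − 3 = 11; no display nets 8. Fit prefers the display.
Unfit: the display nets 14 − 4 = 10; no display nets 8. Unfit would deviate to the display.
Unfit has a profitable deviation, so the profile is not an equilibrium.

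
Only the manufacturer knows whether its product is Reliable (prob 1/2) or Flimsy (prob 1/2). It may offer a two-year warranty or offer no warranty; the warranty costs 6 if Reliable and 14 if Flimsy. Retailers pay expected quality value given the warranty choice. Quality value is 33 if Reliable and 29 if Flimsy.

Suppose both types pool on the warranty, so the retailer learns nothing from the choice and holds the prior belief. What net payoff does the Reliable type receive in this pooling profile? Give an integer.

25

Pooled price = 1/2·33 + 1/2·29 = 31.
Reliable pays cost 6 for the warranty, so net payoff = 31 − 6 = 25.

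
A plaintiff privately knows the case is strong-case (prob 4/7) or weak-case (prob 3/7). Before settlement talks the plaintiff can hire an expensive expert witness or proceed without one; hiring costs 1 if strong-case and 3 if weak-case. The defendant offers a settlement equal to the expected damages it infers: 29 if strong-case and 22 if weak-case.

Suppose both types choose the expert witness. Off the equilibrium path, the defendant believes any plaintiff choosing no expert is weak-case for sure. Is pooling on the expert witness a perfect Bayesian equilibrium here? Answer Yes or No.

Yes

On path, the defendant holds the prior and pays 4/7·29 + 3/7·22 = 26. Off path (no expert), believing weak-case, it pays 22.
strong-case: the expert witness nets 26 − 1 = 25; no expert nets 22. strong-case stays.
weak-case: the expert witness nets 26 − 3 = 23; no expert nets 22. weak-case stays.
No type deviates, so pooling is sustained.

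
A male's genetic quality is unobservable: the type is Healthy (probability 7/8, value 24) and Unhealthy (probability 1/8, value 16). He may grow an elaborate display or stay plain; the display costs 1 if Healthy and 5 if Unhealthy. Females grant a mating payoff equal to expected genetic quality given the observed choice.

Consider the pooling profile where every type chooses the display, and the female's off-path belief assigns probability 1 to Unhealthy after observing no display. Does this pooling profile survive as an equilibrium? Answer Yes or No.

On path, the female holds the prior and pays 7/8·24 + 1/8·16 = 23. Off path (no display), believing Unhealthy, it pays 16.
Healthy: the display nets 23 − 1 = 22; no display nets 16. Healthy stays.
Unhealthy: the display nets 23 − 5 = 18; no display nets 16. Unhealthy stays.
No type deviates, so pooling is sustained.

Yes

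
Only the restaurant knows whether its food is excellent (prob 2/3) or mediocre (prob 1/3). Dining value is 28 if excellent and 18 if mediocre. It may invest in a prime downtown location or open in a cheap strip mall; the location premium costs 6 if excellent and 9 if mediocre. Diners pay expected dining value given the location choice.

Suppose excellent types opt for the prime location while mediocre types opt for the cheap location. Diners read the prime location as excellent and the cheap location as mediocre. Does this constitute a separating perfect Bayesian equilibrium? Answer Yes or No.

Under these beliefs, the prime location earns price premium 28 and the cheap location earns price premium 18.
excellent: the prime location nets 28 − 6 = 22; the cheap location nets 18. excellent prefers the prime location.
mediocre: the prime location nets 28 − 9 = 19; the cheap location nets 18. mediocre would deviate to the prime location.
mediocre has a profitable deviation, so the profile is not an equilibrium.

No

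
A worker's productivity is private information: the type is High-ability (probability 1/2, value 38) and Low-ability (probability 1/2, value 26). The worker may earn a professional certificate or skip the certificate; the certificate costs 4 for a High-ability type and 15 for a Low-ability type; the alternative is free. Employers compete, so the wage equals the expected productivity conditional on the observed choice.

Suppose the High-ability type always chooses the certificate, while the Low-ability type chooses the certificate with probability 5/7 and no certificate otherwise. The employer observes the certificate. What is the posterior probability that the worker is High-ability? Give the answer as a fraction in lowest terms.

P(the certificate) = (1/2)·1 + (1/2)·(5/7) = 6/7.
By Bayes' rule, P(High-ability | the certificate) = (1/2) / (6/7) = 7/12.

7/12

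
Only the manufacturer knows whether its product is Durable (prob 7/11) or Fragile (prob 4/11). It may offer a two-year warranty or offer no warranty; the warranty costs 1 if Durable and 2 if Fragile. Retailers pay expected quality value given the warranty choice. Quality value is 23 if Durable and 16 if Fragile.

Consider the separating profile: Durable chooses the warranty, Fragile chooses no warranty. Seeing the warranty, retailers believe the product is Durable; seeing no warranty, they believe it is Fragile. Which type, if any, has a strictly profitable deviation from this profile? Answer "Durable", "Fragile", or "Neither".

The warranty pays 23; no warranty pays 16.
Durable: assigned the warranty, nets 23 − 1 = 22; deviating to no warranty nets 16.
Fragile: assigned no warranty, nets 16; deviating to the warranty nets 23 − 2 = 21.
The Fragile type gains 5 by deviating.

Fragile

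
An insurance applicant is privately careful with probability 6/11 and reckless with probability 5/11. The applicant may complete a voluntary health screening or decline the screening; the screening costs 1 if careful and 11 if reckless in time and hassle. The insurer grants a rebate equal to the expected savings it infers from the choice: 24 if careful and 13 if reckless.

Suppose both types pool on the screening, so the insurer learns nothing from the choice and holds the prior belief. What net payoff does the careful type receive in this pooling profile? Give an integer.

18

Pooled rebate = 6/11·24 + 5/11·13 = 19.
careful pays cost 1 for the screening, so net payoff = 19 − 1 = 18.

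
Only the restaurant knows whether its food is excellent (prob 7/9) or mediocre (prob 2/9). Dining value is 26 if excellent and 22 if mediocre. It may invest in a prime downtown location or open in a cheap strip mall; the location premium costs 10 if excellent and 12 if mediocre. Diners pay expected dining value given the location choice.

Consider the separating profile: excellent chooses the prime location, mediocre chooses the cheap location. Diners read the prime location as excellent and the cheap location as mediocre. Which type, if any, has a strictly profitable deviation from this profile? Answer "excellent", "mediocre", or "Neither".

excellent

The prime location pays 26; the cheap location pays 22.
excellent: assigned the prime location, nets 26 − 10 = 16; deviating to the cheap location nets 22.
mediocre: assigned the cheap location, nets 22; deviating to the prime location nets 26 − 12 = 14.
The excellent type gains 6 by deviating.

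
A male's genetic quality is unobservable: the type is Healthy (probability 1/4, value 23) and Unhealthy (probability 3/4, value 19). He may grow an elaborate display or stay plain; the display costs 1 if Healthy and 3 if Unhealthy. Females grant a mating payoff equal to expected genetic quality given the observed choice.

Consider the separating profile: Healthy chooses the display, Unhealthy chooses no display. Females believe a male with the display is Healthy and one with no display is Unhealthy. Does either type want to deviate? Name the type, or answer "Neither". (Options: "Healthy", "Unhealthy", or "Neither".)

Unhealthy

The display pays 23; no display pays 19.
Healthy: assigned the display, nets 23 − 1 = 22; deviating to no display nets 19.
Unhealthy: assigned no display, nets 19; deviating to the display nets 23 − 3 = 20.
The Unhealthy type gains 1 by deviating.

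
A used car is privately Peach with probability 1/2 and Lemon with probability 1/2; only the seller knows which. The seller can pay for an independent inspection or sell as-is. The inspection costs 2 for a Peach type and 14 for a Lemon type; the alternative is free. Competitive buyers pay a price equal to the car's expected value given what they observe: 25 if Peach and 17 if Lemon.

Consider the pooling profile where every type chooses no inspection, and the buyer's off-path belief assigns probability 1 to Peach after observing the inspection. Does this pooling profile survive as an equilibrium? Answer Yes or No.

On path, the buyer holds the prior and pays 1/2·25 + 1/2·17 = 21. Off path (the inspection), believing Peach, it pays 25.
Peach: no inspection nets 21; the inspection nets 25 − 2 = 23. Peach would deviate.
Lemon: no inspection nets 21; the inspection nets 25 − 14 = 11. Lemon stays.
A type deviates, so pooling fails.

No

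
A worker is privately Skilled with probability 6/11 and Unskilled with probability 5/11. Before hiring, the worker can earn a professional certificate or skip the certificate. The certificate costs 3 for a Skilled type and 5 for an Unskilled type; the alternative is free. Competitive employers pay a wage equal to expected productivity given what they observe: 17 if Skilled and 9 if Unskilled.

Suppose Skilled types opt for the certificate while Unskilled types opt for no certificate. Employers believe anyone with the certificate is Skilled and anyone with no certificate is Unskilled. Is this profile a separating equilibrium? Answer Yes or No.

No

Under these beliefs, the certificate earns wage 17 and no certificate earns wage 9.
Skilled: the certificate nets 17 − 3 = 14; no certificate nets 9. Skilled prefers the certificate.
Unskilled: the certificate nets 17 − 5 = 12; no certificate nets 9. Unskilled would deviate to the certificate.
Unskilled has a profitable deviation, so the profile is not an equilibrium.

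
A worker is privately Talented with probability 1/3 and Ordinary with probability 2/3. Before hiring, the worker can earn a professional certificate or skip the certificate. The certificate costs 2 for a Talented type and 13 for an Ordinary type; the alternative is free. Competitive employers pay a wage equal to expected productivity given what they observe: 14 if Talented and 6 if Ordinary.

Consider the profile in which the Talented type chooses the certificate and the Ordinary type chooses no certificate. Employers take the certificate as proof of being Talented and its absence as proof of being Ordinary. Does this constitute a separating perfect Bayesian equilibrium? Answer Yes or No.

Under these beliefs, the certificate earns wage 14 and no certificate earns wage 6.
Talented: the certificate nets 14 − 2 = 12; no certificate nets 6. Talented prefers the certificate.
Ordinary: the certificate nets 14 − 13 = 1; no certificate nets 6. Ordinary prefers no certificate.
Neither type deviates, so the separating profile is an equilibrium.

Yes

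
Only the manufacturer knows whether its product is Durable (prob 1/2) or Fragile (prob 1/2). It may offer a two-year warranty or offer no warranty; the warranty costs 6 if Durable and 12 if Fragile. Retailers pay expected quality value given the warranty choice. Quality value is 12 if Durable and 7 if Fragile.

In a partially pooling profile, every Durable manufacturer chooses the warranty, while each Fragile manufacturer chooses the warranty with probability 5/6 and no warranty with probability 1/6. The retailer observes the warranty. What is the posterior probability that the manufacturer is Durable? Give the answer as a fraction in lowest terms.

6/11

P(the warranty) = (1/2)·1 + (1/2)·(5/6) = 11/12.
By Bayes' rule, P(Durable | the warranty) = (1/2) / (11/12) = 6/11.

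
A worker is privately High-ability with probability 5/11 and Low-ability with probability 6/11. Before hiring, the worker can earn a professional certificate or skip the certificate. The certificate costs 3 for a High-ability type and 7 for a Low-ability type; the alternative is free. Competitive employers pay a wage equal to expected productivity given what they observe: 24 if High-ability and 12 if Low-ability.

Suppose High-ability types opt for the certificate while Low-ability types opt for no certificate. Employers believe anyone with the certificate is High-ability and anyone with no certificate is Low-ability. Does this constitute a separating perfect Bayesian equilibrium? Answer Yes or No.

No

Under these beliefs, the certificate earns wage 24 and no certificate earns wage 12.
High-ability: the certificate nets 24 − 3 = 21; no certificate nets 12. High-ability prefers the certificate.
Low-ability: the certificate nets 24 − 7 = 17; no certificate nets 12. Low-ability would deviate to the certificate.
Low-ability has a profitable deviation, so the profile is not an equilibrium.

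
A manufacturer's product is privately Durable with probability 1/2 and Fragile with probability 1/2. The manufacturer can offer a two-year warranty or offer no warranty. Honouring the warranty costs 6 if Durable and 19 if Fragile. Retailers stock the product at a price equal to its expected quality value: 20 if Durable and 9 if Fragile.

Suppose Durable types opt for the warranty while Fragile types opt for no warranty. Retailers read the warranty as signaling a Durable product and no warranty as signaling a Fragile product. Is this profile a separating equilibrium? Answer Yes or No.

Under these beliefs, the warranty earns price 20 and no warranty earns price 9.
Durable: the warranty nets 20 − 6 = 14; no warranty nets 9. Durable prefers the warranty.
Fragile: the warranty nets 20 − 19 = 1; no warranty nets 9. Fragile prefers no warranty.
Neither type deviates, so the separating profile is an equilibrium.

Yes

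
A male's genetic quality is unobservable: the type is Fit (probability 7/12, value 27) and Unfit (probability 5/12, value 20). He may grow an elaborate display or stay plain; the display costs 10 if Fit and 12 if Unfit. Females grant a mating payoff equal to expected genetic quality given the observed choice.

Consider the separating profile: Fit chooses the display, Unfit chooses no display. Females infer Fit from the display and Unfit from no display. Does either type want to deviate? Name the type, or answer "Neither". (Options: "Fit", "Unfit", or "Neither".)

The display pays 27; no display pays 20.
Fit: assigned the display, nets 27 − 10 = 17; deviating to no display nets 20.
Unfit: assigned no display, nets 20; deviating to the display nets 27 − 12 = 15.
The Fit type gains 3 by deviating.

Fit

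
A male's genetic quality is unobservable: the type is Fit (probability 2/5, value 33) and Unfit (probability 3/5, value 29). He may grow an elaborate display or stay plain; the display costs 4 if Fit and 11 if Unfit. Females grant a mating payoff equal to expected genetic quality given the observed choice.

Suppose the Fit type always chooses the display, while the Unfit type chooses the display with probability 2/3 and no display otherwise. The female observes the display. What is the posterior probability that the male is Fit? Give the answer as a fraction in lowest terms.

P(the display) = (2/5)·1 + (3/5)·(2/3) = 4/5.
By Bayes' rule, P(Fit | the display) = (2/5) / (4/5) = 1/2.

1/2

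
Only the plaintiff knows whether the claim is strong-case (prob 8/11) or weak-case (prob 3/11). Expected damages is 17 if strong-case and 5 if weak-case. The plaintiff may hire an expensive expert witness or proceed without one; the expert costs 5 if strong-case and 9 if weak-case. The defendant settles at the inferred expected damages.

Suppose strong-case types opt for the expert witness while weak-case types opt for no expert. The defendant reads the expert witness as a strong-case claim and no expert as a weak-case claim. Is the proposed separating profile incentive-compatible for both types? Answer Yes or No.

Under these beliefs, the expert witness earns settlement 17 and no expert earns settlement 5.
strong-case: the expert witness nets 17 − 5 = 12; no expert nets 5. strong-case prefers the expert witness.
weak-case: the expert witness nets 17 − 9 = 8; no expert nets 5. weak-case would deviate to the expert witness.
weak-case has a profitable deviation, so the profile is not an equilibrium.

No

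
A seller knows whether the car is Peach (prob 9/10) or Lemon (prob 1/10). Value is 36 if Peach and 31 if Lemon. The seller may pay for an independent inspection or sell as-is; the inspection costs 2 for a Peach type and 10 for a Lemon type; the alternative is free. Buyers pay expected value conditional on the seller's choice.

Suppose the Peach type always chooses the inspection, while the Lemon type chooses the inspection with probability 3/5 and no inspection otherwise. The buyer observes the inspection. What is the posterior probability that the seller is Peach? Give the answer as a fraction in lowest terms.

15/16

P(the inspection) = (9/10)·1 + (1/10)·(3/5) = 24/25.
By Bayes' rule, P(Peach | the inspection) = (9/10) / (24/25) = 15/16.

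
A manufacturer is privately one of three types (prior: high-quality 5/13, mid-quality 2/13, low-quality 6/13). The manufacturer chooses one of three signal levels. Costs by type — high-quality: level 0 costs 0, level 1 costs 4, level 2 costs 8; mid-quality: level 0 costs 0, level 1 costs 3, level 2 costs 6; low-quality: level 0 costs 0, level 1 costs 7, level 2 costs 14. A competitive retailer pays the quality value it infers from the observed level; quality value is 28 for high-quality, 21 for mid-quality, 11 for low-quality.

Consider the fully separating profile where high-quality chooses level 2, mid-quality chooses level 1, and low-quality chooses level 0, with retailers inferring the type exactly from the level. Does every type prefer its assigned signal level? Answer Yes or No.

No

Separating prices: level 2 → 28, level 1 → 21, level 0 → 11.
high-quality (assigned level 2): level 0: 11 − 0 = 11; level 1: 21 − 4 = 17; level 2: 28 − 8 = 20. high-quality stays.
mid-quality (assigned level 1): level 0: 11 − 0 = 11; level 1: 21 − 3 = 18; level 2: 28 − 6 = 22. mid-quality prefers level 2.
low-quality (assigned level 0): level 0: 11 − 0 = 11; level 1: 21 − 7 = 14; level 2: 28 − 14 = 14. low-quality prefers level 1.
At least one type deviates; the separating profile fails.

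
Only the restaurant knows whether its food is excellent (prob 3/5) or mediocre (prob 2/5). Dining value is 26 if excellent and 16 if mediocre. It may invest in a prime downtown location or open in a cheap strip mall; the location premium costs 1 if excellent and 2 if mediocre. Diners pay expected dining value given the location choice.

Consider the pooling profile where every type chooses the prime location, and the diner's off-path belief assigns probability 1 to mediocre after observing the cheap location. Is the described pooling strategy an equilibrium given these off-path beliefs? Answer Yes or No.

On path, the diner holds the prior and pays 3/5·26 + 2/5·16 = 22. Off path (the cheap location), believing mediocre, it pays 16.
excellent: the prime location nets 22 − 1 = 21; the cheap location nets 16. excellent stays.
mediocre: the prime location nets 22 − 2 = 20; the cheap location nets 16. mediocre stays.
No type deviates, so pooling is sustained.

Yes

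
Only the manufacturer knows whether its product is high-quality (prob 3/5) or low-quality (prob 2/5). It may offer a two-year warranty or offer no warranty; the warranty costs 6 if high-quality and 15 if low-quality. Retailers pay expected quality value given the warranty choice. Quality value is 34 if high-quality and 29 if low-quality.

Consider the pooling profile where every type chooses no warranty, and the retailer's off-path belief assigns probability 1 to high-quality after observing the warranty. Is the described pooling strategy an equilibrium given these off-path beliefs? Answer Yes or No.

Yes

On path, the retailer holds the prior and pays 3/5·34 + 2/5·29 = 32. Off path (the warranty), believing high-quality, it pays 34.
high-quality: no warranty nets 32; the warranty nets 34 − 6 = 28. high-quality stays.
low-quality: no warranty nets 32; the warranty nets 34 − 15 = 19. low-quality stays.
No type deviates, so pooling is sustained.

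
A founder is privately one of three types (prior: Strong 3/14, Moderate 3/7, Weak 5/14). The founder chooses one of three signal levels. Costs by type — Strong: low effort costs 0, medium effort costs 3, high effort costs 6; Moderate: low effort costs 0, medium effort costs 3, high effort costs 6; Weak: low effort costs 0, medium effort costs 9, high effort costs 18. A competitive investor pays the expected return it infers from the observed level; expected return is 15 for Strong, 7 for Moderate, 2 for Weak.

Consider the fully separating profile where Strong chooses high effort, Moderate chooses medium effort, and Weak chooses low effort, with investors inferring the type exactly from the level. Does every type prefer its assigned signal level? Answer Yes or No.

Separating valuations: high effort → 15, medium effort → 7, low effort → 2.
Strong (assigned high effort): low effort: 2 − 0 = 2; medium effort: 7 − 3 = 4; high effort: 15 − 6 = 9. Strong stays.
Moderate (assigned medium effort): low effort: 2 − 0 = 2; medium effort: 7 − 3 = 4; high effort: 15 − 6 = 9. Moderate prefers high effort.
Weak (assigned low effort): low effort: 2 − 0 = 2; medium effort: 7 − 9 = -2; high effort: 15 − 18 = -3. Weak stays.
At least one type deviates; the separating profile fails.

No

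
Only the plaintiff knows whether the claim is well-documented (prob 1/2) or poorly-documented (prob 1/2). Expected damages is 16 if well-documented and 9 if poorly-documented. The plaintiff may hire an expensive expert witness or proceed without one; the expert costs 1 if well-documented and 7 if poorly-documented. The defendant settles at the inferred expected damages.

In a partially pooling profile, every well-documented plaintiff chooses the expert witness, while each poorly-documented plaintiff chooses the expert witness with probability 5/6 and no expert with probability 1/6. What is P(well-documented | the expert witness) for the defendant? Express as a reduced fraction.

P(the expert witness) = (1/2)·1 + (1/2)·(5/6) = 11/12.
By Bayes' rule, P(well-documented | the expert witness) = (1/2) / (11/12) = 6/11.

6/11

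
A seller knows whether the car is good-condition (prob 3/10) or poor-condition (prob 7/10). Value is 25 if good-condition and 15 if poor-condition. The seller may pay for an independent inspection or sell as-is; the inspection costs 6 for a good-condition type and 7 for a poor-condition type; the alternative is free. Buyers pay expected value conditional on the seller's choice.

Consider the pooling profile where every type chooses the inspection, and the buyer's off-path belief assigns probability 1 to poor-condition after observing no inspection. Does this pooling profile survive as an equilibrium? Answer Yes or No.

No

On path, the buyer holds the prior and pays 3/10·25 + 7/10·15 = 18. Off path (no inspection), believing poor-condition, it pays 15.
good-condition: the inspection nets 18 − 6 = 12; no inspection nets 15. good-condition would deviate.
poor-condition: the inspection nets 18 − 7 = 11; no inspection nets 15. poor-condition would deviate.
A type deviates, so pooling fails.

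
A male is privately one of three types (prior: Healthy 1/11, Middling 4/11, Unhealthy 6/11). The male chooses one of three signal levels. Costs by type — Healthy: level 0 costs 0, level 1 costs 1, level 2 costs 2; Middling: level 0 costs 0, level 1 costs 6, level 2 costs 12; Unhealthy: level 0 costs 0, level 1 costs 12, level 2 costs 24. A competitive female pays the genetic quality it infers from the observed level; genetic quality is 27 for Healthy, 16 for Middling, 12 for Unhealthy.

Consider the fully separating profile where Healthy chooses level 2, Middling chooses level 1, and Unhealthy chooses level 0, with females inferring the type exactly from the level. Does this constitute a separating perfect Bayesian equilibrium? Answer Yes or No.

No

Separating mating payoffs: level 2 → 27, level 1 → 16, level 0 → 12.
Healthy (assigned level 2): level 0: 12 − 0 = 12; level 1: 16 − 1 = 15; level 2: 27 − 2 = 25. Healthy stays.
Middling (assigned level 1): level 0: 12 − 0 = 12; level 1: 16 − 6 = 10; level 2: 27 − 12 = 15. Middling prefers level 2.
Unhealthy (assigned level 0): level 0: 12 − 0 = 12; level 1: 16 − 12 = 4; level 2: 27 − 24 = 3. Unhealthy stays.
At least one type deviates; the separating profile fails.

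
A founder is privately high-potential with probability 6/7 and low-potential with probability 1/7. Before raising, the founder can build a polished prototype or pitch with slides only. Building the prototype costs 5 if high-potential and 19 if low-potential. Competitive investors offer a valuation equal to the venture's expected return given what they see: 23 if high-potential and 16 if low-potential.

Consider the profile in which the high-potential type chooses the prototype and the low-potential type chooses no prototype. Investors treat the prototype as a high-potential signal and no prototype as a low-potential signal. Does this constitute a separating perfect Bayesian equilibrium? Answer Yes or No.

Yes

Under these beliefs, the prototype earns valuation 23 and no prototype earns valuation 16.
high-potential: the prototype nets 23 − 5 = 18; no prototype nets 16. high-potential prefers the prototype.
low-potential: the prototype nets 23 − 19 = 4; no prototype nets 16. low-potential prefers no prototype.
Neither type deviates, so the separating profile is an equilibrium.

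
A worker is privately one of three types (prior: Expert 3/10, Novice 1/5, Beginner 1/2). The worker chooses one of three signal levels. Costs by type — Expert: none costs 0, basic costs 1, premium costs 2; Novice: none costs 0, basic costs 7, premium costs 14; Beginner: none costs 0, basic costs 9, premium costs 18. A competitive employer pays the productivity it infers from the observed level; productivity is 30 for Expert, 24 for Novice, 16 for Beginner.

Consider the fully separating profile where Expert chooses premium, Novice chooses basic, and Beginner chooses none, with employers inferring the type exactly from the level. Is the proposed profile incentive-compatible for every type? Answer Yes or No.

Yes

Separating wages: premium → 30, basic → 24, none → 16.
Expert (assigned premium): none: 16 − 0 = 16; basic: 24 − 1 = 23; premium: 30 − 2 = 28. Expert stays.
Novice (assigned basic): none: 16 − 0 = 16; basic: 24 − 7 = 17; premium: 30 − 14 = 16. Novice stays.
Beginner (assigned none): none: 16 − 0 = 16; basic: 24 − 9 = 15; premium: 30 − 18 = 12. Beginner stays.
Every type prefers its assigned level; separation holds.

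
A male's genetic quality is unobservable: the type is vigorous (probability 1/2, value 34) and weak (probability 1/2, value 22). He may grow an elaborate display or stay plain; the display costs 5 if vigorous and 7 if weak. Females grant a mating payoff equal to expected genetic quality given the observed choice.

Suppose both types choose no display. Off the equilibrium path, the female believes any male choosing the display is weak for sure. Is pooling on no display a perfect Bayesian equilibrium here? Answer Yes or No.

On path, the female holds the prior and pays 1/2·34 + 1/2·22 = 28. Off path (the display), believing weak, it pays 22.
vigorous: no display nets 28; the display nets 22 − 5 = 17. vigorous stays.
weak: no display nets 28; the display nets 22 − 7 = 15. weak stays.
No type deviates, so pooling is sustained.

Yes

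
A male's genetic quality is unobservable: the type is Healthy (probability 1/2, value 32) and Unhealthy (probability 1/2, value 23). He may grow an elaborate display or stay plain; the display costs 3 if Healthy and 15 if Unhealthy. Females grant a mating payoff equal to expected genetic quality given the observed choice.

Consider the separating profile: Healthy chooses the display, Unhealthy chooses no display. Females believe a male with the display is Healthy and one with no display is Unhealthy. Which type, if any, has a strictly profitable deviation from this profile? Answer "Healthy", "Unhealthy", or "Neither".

Neither

The display pays 32; no display pays 23.
Healthy: assigned the display, nets 32 − 3 = 29; deviating to no display nets 23.
Unhealthy: assigned no display, nets 23; deviating to the display nets 32 − 15 = 17.
Both types strictly prefer their assigned action; no profitable deviation.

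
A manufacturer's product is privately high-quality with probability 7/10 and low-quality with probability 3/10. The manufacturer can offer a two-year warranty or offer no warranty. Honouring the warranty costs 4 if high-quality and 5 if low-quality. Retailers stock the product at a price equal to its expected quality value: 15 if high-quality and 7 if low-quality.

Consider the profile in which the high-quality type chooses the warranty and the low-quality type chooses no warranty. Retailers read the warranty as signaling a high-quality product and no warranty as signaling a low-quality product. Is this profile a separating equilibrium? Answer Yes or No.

Under these beliefs, the warranty earns price 15 and no warranty earns price 7.
high-quality: the warranty nets 15 − 4 = 11; no warranty nets 7. high-quality prefers the warranty.
low-quality: the warranty nets 15 − 5 = 10; no warranty nets 7. low-quality would deviate to the warranty.
low-quality has a profitable deviation, so the profile is not an equilibrium.

No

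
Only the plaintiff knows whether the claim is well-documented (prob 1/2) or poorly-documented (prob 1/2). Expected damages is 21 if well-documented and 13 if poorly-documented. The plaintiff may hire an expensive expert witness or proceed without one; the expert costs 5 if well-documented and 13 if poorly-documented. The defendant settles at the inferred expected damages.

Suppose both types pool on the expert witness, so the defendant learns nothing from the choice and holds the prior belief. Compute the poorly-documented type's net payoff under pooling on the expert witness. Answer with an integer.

Pooled settlement = 1/2·21 + 1/2·13 = 17.
poorly-documented pays cost 13 for the expert witness, so net payoff = 17 − 13 = 4.

4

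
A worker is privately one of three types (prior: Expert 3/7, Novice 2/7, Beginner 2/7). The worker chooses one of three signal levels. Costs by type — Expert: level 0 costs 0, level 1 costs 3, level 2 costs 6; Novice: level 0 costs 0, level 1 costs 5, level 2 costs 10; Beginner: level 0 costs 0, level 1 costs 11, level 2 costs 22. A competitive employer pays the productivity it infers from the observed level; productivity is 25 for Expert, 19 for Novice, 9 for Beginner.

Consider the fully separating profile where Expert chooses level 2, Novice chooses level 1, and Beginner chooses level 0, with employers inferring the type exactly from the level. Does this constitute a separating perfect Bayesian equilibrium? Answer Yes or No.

Separating wages: level 2 → 25, level 1 → 19, level 0 → 9.
Expert (assigned level 2): level 0: 9 − 0 = 9; level 1: 19 − 3 = 16; level 2: 25 − 6 = 19. Expert stays.
Novice (assigned level 1): level 0: 9 − 0 = 9; level 1: 19 − 5 = 14; level 2: 25 − 10 = 15. Novice prefers level 2.
Beginner (assigned level 0): level 0: 9 − 0 = 9; level 1: 19 − 11 = 8; level 2: 25 − 22 = 3. Beginner stays.
At least one type deviates; the separating profile fails.

No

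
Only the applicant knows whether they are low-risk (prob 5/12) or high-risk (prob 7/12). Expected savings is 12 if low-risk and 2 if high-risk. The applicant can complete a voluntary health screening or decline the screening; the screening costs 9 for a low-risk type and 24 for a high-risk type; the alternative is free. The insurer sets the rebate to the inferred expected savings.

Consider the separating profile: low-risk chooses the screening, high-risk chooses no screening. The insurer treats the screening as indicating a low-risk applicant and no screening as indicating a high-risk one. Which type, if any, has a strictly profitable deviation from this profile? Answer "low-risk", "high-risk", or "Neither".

The screening pays 12; no screening pays 2.
low-risk: assigned the screening, nets 12 − 9 = 3; deviating to no screening nets 2.
high-risk: assigned no screening, nets 2; deviating to the screening nets 12 − 24 = -12.
Both types strictly prefer their assigned action; no profitable deviation.

Neither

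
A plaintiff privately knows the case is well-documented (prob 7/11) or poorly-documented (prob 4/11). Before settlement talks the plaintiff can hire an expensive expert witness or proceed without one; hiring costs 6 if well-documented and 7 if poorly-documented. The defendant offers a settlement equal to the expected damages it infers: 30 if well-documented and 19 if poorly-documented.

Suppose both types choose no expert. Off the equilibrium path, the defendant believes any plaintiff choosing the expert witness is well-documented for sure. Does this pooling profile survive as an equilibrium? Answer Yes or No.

Yes

On path, the defendant holds the prior and pays 7/11·30 + 4/11·19 = 26. Off path (the expert witness), believing well-documented, it pays 30.
well-documented: no expert nets 26; the expert witness nets 30 − 6 = 24. well-documented stays.
poorly-documented: no expert nets 26; the expert witness nets 30 − 7 = 23. poorly-documented stays.
No type deviates, so pooling is sustained.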